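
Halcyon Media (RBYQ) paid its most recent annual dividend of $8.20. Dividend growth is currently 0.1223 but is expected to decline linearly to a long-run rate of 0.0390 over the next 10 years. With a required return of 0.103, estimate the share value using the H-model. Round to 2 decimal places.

H-model: P₀ = D₀[(1+g_L) + H(g_S−g_L)]/(r−g_L), with H = 10/2 = 5.
P₀ = 8.20 × [(1+0.039) + 5×(0.1223−0.039)] / (0.103−0.039)
   = 8.20 × 1.4555 / 0.064 = 186.4859

$186.49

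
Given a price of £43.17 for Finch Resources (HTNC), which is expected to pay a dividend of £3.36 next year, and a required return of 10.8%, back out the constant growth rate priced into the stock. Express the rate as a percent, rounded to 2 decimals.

3.02%

From P₀ = D₁/(r − g), the implied growth is g = r − D₁/P₀.
g = 0.108 − 3.36/43.17 = 0.108 − 0.07783 = 0.03017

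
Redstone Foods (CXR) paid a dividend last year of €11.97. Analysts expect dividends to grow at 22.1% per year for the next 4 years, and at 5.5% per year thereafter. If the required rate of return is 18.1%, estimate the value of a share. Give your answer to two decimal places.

Two-stage DDM. Project D₁…D_4 at 0.221, terminal growth 0.055, discount at r = 0.181.
D_1 = 14.6154
D_2 = 17.8454
D_3 = 21.7892
D_4 = 26.6046
Terminal value at t=4: TV = D_5/(r−g) = 28.0679/(0.181−0.055) = 222.7608
P₀ = 14.6154/(1+0.181)^1 + 17.8454/(1+0.181)^2 + 21.7892/(1+0.181)^3 + 26.6046/(1+0.181)^4 + 222.7608/(1+0.181)^4 = 166.5827

€166.58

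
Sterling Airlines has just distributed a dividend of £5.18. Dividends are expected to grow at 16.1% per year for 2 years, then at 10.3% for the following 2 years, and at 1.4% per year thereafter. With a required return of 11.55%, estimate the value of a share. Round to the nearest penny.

Three-stage DDM. Project D₁…D_4; terminal Gordon value at t=4 with g = 0.014; discount at r = 0.1155.
D_1 = 6.0140
D_2 = 6.9822
D_3 = 7.7014
D_4 = 8.4946
TV_4 = 8.6136/(0.1155−0.014) = 84.8628
P₀ = Σ Dₜ/(1+r)ᵗ + TV_4/(1+r)^4 = 76.8443

£76.84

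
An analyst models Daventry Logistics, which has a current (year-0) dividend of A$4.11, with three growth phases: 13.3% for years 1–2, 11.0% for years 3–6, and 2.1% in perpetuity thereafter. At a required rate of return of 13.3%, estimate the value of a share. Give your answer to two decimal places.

A$58.36

Three-stage DDM. Project D₁…D_6; terminal Gordon value at t=6 with g = 0.021; discount at r = 0.133.
D_1 = 4.6566
D_2 = 5.2760
D_3 = 5.8563
D_4 = 6.5005
D_5 = 7.2156
D_6 = 8.0093
TV_6 = 8.1775/(0.133−0.021) = 73.0132
P₀ = Σ Dₜ/(1+r)ᵗ + TV_6/(1+r)^6 = 58.3585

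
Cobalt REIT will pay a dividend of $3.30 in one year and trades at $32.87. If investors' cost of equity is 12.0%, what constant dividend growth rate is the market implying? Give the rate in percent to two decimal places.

From P₀ = D₁/(r − g), the implied growth is g = r − D₁/P₀.
g = 0.12 − 3.30/32.87 = 0.12 − 0.10040 = 0.01960

1.96%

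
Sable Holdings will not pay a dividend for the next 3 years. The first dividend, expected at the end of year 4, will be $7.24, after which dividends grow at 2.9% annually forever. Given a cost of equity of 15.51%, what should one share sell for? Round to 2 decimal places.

Deferred-dividend DDM. At t=3 the remaining stream is a growing perpetuity with first payment D_4 = 7.24.
V_3 = D_4/(r−g) = 7.24/(0.1551−0.029) = 57.4148
P₀ = V_3/(1+r)^3 = 57.4148/(1+0.1551)^3 = 37.2533

$37.25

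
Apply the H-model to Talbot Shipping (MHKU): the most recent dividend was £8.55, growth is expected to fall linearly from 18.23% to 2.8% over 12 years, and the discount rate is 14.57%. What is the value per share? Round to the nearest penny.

£141.93

H-model: P₀ = D₀[(1+g_L) + H(g_S−g_L)]/(r−g_L), with H = 12/2 = 6.
P₀ = 8.55 × [(1+0.028) + 6×(0.1823−0.028)] / (0.1457−0.028)
   = 8.55 × 1.9538 / 0.1177 = 141.9285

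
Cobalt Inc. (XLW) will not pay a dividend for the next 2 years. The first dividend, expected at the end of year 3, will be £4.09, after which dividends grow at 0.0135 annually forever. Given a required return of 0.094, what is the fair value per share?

£42.45

Deferred-dividend DDM. At t=2 the remaining stream is a growing perpetuity with first payment D_3 = 4.09.
V_2 = D_3/(r−g) = 4.09/(0.094−0.0135) = 50.8075
P₀ = V_2/(1+r)^2 = 50.8075/(1+0.094)^2 = 42.4515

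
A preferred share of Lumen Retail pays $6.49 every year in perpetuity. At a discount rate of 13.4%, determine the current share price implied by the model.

Zero-growth DDM (perpetuity): P₀ = D/r = 6.49 / 0.134 = 48.4328

$48.43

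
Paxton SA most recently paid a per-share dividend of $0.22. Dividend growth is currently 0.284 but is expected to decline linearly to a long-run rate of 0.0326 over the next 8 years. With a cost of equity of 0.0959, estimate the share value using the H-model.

H-model: P₀ = D₀[(1+g_L) + H(g_S−g_L)]/(r−g_L), with H = 8/2 = 4.
P₀ = 0.22 × [(1+0.0326) + 4×(0.284−0.0326)] / (0.0959−0.0326)
   = 0.22 × 2.0382 / 0.0633 = 7.0838

$7.08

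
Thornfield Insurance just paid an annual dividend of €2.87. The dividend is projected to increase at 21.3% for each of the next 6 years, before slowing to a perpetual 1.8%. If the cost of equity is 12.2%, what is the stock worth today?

€67.68

Two-stage DDM. Project D₁…D_6 at 0.213, terminal growth 0.018, discount at r = 0.122.
D_1 = 3.4813
D_2 = 4.2228
D_3 = 5.1223
D_4 = 6.2133
D_5 = 7.5368
D_6 = 9.1421
Terminal value at t=6: TV = D_7/(r−g) = 9.3067/(0.122−0.018) = 89.4872
P₀ = 3.4813/(1+0.122)^1 + 4.2228/(1+0.122)^2 + 5.1223/(1+0.122)^3 + 6.2133/(1+0.122)^4 + 7.5368/(1+0.122)^5 + 9.1421/(1+0.122)^6 + 89.4872/(1+0.122)^6 = 67.6795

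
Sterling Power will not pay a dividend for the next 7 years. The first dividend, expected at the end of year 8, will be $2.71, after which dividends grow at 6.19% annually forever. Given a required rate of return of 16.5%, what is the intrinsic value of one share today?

$9.02

Deferred-dividend DDM. At t=7 the remaining stream is a growing perpetuity with first payment D_8 = 2.71.
V_7 = D_8/(r−g) = 2.71/(0.165−0.0619) = 26.2852
P₀ = V_7/(1+r)^7 = 26.2852/(1+0.165)^7 = 9.0246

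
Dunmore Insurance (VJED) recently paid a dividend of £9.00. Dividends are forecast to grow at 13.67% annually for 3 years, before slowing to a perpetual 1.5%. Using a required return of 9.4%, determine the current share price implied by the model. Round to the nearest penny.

Two-stage DDM. Project D₁…D_3 at 0.1367, terminal growth 0.015, discount at r = 0.094.
D_1 = 10.2303
D_2 = 11.6288
D_3 = 13.2184
Terminal value at t=3: TV = D_4/(r−g) = 13.4167/(0.094−0.015) = 169.8318
P₀ = 10.2303/(1+0.094)^1 + 11.6288/(1+0.094)^2 + 13.2184/(1+0.094)^3 + 169.8318/(1+0.094)^3 = 158.8711

£158.87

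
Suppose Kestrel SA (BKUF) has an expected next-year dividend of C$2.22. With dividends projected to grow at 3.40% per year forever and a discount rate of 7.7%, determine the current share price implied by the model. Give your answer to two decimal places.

C$51.63

Gordon growth model: P₀ = D₁/(r − g), with D₁ = 2.22 given directly.
P₀ = 2.2200 / (0.077 − 0.034) = 2.2200 / 0.043 = 51.6279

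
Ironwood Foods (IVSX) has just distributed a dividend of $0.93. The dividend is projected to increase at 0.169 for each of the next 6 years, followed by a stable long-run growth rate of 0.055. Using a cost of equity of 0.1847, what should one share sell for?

Two-stage DDM. Project D₁…D_6 at 0.169, terminal growth 0.055, discount at r = 0.1847.
D_1 = 1.0872
D_2 = 1.2709
D_3 = 1.4857
D_4 = 1.7368
D_5 = 2.0303
D_6 = 2.3734
Terminal value at t=6: TV = D_7/(r−g) = 2.5039/(0.1847−0.055) = 19.3056
P₀ = 1.0872/(1+0.1847)^1 + 1.2709/(1+0.1847)^2 + 1.4857/(1+0.1847)^3 + 1.7368/(1+0.1847)^4 + 2.0303/(1+0.1847)^5 + 2.3734/(1+0.1847)^6 + 19.3056/(1+0.1847)^6 = 12.3097

$12.31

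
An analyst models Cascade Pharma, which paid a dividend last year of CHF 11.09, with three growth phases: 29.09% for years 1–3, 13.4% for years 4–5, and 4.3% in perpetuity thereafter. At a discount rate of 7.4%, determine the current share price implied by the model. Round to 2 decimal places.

CHF 812.74

Three-stage DDM. Project D₁…D_5; terminal Gordon value at t=5 with g = 0.043; discount at r = 0.074.
D_1 = 14.3161
D_2 = 18.4806
D_3 = 23.8566
D_4 = 27.0534
D_5 = 30.6786
TV_5 = 31.9978/(0.074−0.043) = 1032.1863
P₀ = Σ Dₜ/(1+r)ᵗ + TV_5/(1+r)^5 = 812.7427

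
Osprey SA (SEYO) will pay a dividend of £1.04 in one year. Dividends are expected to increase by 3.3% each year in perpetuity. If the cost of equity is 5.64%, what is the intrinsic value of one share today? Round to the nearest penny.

Gordon growth model: P₀ = D₁/(r − g), with D₁ = 1.04 given directly.
P₀ = 1.0400 / (0.0564 − 0.033) = 1.0400 / 0.0234 = 44.4444

£44.44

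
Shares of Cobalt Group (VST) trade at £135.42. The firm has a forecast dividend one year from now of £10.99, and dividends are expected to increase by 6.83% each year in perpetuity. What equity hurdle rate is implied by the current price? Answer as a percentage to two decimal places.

14.95%

Rearranging the constant-growth DDM: r = D₁/P₀ + g.
r = 10.9900 / 135.42 + 0.0683 = 0.08115 + 0.0683 = 0.14945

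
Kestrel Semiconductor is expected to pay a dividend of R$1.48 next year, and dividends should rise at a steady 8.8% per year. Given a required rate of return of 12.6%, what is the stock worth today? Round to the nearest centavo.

R$38.95

Gordon growth model: P₀ = D₁/(r − g), with D₁ = 1.48 given directly.
P₀ = 1.4800 / (0.126 − 0.088) = 1.4800 / 0.038 = 38.9474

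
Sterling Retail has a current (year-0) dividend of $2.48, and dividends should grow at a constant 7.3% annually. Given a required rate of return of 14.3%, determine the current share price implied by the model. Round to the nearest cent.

Gordon growth model: P₀ = D₁/(r − g). D₁ = 2.48 × (1 + 0.073) = 2.6610.
P₀ = 2.6610 / (0.143 − 0.073) = 2.6610 / 0.07 = 38.0149

$38.01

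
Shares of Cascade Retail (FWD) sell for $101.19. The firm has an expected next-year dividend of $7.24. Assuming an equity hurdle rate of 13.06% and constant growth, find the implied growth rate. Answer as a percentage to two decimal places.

5.91%

From P₀ = D₁/(r − g), the implied growth is g = r − D₁/P₀.
g = 0.1306 − 7.24/101.19 = 0.1306 − 0.07155 = 0.05905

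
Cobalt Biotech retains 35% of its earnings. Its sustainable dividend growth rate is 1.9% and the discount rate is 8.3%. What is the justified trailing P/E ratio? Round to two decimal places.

10.35

Payout ratio b = 1 − 0.35 = 0.65.
Justified trailing P/E = b(1+g)/(r−g) = 0.65×(1+0.019)/(0.083−0.019) = 10.3492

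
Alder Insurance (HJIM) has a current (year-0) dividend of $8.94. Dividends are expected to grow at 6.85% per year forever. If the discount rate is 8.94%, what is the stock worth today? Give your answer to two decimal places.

$457.05

Gordon growth model: P₀ = D₁/(r − g). D₁ = 8.94 × (1 + 0.0685) = 9.5524.
P₀ = 9.5524 / (0.0894 − 0.0685) = 9.5524 / 0.0209 = 457.0522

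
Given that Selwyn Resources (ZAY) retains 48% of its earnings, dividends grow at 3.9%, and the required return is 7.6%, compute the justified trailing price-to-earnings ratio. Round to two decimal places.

Payout ratio b = 1 − 0.48 = 0.52.
Justified trailing P/E = b(1+g)/(r−g) = 0.52×(1+0.039)/(0.076−0.039) = 14.6022

14.60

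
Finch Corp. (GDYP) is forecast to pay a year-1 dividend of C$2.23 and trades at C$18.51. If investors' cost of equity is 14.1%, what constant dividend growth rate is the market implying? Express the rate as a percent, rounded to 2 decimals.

2.05%

From P₀ = D₁/(r − g), the implied growth is g = r − D₁/P₀.
g = 0.141 − 2.23/18.51 = 0.141 − 0.12048 = 0.02052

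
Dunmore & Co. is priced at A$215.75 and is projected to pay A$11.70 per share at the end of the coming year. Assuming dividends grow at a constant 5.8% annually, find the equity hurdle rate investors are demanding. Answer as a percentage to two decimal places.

Rearranging the constant-growth DDM: r = D₁/P₀ + g.
r = 11.7000 / 215.75 + 0.058 = 0.05423 + 0.058 = 0.11223

11.22%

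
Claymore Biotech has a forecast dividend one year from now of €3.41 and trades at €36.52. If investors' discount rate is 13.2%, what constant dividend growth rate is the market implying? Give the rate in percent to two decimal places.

3.86%

From P₀ = D₁/(r − g), the implied growth is g = r − D₁/P₀.
g = 0.132 − 3.41/36.52 = 0.132 − 0.09337 = 0.03863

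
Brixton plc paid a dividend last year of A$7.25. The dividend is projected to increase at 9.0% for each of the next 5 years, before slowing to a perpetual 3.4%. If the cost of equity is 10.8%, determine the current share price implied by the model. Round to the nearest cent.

A$127.86

Two-stage DDM. Project D₁…D_5 at 0.09, terminal growth 0.034, discount at r = 0.108.
D_1 = 7.9025
D_2 = 8.6137
D_3 = 9.3890
D_4 = 10.2340
D_5 = 11.1550
Terminal value at t=5: TV = D_6/(r−g) = 11.5343/(0.108−0.034) = 155.8688
P₀ = 7.9025/(1+0.108)^1 + 8.6137/(1+0.108)^2 + 9.3890/(1+0.108)^3 + 10.2340/(1+0.108)^4 + 11.1550/(1+0.108)^5 + 155.8688/(1+0.108)^5 = 127.8595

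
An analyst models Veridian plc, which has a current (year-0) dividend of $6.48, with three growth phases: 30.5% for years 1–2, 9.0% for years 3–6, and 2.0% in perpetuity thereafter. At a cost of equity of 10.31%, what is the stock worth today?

Three-stage DDM. Project D₁…D_6; terminal Gordon value at t=6 with g = 0.02; discount at r = 0.1031.
D_1 = 8.4564
D_2 = 11.0356
D_3 = 12.0288
D_4 = 13.1114
D_5 = 14.2914
D_6 = 15.5777
TV_6 = 15.8892/(0.1031−0.02) = 191.2058
P₀ = Σ Dₜ/(1+r)ᵗ + TV_6/(1+r)^6 = 158.0710

$158.07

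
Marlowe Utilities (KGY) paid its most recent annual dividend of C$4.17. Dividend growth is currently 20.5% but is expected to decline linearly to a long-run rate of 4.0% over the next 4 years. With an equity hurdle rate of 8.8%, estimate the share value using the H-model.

H-model: P₀ = D₀[(1+g_L) + H(g_S−g_L)]/(r−g_L), with H = 4/2 = 2.
P₀ = 4.17 × [(1+0.04) + 2×(0.205−0.04)] / (0.088−0.04)
   = 4.17 × 1.3700 / 0.048 = 119.0187

C$119.02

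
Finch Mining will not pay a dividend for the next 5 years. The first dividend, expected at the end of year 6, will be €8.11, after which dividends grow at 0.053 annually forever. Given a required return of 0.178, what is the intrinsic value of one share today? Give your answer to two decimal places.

€28.60

Deferred-dividend DDM. At t=5 the remaining stream is a growing perpetuity with first payment D_6 = 8.11.
V_5 = D_6/(r−g) = 8.11/(0.178−0.053) = 64.8800
P₀ = V_5/(1+r)^5 = 64.8800/(1+0.178)^5 = 28.6012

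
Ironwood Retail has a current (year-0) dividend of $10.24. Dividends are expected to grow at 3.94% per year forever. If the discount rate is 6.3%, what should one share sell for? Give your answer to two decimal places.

$450.99

Gordon growth model: P₀ = D₁/(r − g). D₁ = 10.24 × (1 + 0.0394) = 10.6435.
P₀ = 10.6435 / (0.063 − 0.0394) = 10.6435 / 0.0236 = 450.9939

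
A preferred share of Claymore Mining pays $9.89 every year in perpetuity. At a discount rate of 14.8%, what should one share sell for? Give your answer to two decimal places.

Zero-growth DDM (perpetuity): P₀ = D/r = 9.89 / 0.148 = 66.8243

$66.82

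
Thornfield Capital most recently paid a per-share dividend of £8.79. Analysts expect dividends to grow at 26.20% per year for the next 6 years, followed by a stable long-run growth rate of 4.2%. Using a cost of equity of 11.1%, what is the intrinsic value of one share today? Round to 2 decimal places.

£369.50

Two-stage DDM. Project D₁…D_6 at 0.262, terminal growth 0.042, discount at r = 0.111.
D_1 = 11.0930
D_2 = 13.9993
D_3 = 17.6672
D_4 = 22.2960
D_5 = 28.1375
D_6 = 35.5095
Terminal value at t=6: TV = D_7/(r−g) = 37.0009/(0.111−0.042) = 536.2455
P₀ = 11.0930/(1+0.111)^1 + 13.9993/(1+0.111)^2 + 17.6672/(1+0.111)^3 + 22.2960/(1+0.111)^4 + 28.1375/(1+0.111)^5 + 35.5095/(1+0.111)^6 + 536.2455/(1+0.111)^6 = 369.5035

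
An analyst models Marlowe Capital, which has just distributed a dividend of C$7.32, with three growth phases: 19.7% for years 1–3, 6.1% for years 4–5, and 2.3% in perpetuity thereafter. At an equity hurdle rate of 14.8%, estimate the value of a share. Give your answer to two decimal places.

C$96.65

Three-stage DDM. Project D₁…D_5; terminal Gordon value at t=5 with g = 0.023; discount at r = 0.148.
D_1 = 8.7620
D_2 = 10.4882
D_3 = 12.5543
D_4 = 13.3201
D_5 = 14.1327
TV_5 = 14.4577/(0.148−0.023) = 115.6618
P₀ = Σ Dₜ/(1+r)ᵗ + TV_5/(1+r)^5 = 96.6525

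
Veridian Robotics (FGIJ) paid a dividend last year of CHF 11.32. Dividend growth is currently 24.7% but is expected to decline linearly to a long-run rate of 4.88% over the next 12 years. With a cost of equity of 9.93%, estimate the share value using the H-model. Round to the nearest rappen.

CHF 501.67

H-model: P₀ = D₀[(1+g_L) + H(g_S−g_L)]/(r−g_L), with H = 12/2 = 6.
P₀ = 11.32 × [(1+0.0488) + 6×(0.247−0.0488)] / (0.0993−0.0488)
   = 11.32 × 2.2380 / 0.0505 = 501.6665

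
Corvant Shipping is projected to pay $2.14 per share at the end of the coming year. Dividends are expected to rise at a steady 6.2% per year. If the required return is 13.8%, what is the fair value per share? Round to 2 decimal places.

$28.16

Gordon growth model: P₀ = D₁/(r − g), with D₁ = 2.14 given directly.
P₀ = 2.1400 / (0.138 − 0.062) = 2.1400 / 0.076 = 28.1579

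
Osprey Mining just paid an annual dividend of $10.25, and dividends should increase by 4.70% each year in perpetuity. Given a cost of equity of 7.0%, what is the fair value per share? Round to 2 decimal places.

$466.60

Gordon growth model: P₀ = D₁/(r − g). D₁ = 10.25 × (1 + 0.047) = 10.7317.
P₀ = 10.7317 / (0.07 − 0.047) = 10.7317 / 0.023 = 466.5978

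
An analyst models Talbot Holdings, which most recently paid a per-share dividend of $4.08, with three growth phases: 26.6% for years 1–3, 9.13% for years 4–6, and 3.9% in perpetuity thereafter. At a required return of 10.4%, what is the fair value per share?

Three-stage DDM. Project D₁…D_6; terminal Gordon value at t=6 with g = 0.039; discount at r = 0.104.
D_1 = 5.1653
D_2 = 6.5392
D_3 = 8.2787
D_4 = 9.0345
D_5 = 9.8594
D_6 = 10.7595
TV_6 = 11.1792/(0.104−0.039) = 171.9871
P₀ = Σ Dₜ/(1+r)ᵗ + TV_6/(1+r)^6 = 129.2235

$129.22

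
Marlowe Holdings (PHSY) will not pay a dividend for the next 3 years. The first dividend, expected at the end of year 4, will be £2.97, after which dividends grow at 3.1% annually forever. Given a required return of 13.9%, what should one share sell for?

£18.61

Deferred-dividend DDM. At t=3 the remaining stream is a growing perpetuity with first payment D_4 = 2.97.
V_3 = D_4/(r−g) = 2.97/(0.139−0.031) = 27.5000
P₀ = V_3/(1+r)^3 = 27.5000/(1+0.139)^3 = 18.6106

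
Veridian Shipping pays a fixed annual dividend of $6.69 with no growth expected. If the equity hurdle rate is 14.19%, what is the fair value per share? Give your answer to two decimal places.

$47.15

Zero-growth DDM (perpetuity): P₀ = D/r = 6.69 / 0.1419 = 47.1459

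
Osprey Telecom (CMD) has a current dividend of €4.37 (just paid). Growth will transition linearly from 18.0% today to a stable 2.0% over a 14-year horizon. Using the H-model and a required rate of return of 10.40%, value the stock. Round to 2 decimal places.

€111.33

H-model: P₀ = D₀[(1+g_L) + H(g_S−g_L)]/(r−g_L), with H = 14/2 = 7.
P₀ = 4.37 × [(1+0.02) + 7×(0.18−0.02)] / (0.104−0.02)
   = 4.37 × 2.1400 / 0.084 = 111.3310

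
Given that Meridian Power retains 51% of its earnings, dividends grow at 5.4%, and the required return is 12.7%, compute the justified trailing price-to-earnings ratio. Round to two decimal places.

7.07

Payout ratio b = 1 − 0.51 = 0.49.
Justified trailing P/E = b(1+g)/(r−g) = 0.49×(1+0.054)/(0.127−0.054) = 7.0748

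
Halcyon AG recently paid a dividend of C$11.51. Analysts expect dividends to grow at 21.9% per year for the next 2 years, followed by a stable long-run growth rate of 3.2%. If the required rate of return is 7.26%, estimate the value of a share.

Two-stage DDM. Project D₁…D_2 at 0.219, terminal growth 0.032, discount at r = 0.0726.
D_1 = 14.0307
D_2 = 17.1034
Terminal value at t=2: TV = D_3/(r−g) = 17.6507/(0.0726−0.032) = 434.7468
P₀ = 14.0307/(1+0.0726)^1 + 17.1034/(1+0.0726)^2 + 434.7468/(1+0.0726)^2 = 405.8335

C$405.83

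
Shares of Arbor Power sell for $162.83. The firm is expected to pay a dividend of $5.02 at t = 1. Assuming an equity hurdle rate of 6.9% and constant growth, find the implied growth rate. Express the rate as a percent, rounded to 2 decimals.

3.82%

From P₀ = D₁/(r − g), the implied growth is g = r − D₁/P₀.
g = 0.069 − 5.02/162.83 = 0.069 − 0.03083 = 0.03817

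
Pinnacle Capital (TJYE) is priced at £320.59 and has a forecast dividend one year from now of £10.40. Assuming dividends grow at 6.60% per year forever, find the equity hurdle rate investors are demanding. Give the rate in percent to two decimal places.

9.84%

Rearranging the constant-growth DDM: r = D₁/P₀ + g.
r = 10.4000 / 320.59 + 0.066 = 0.03244 + 0.066 = 0.09844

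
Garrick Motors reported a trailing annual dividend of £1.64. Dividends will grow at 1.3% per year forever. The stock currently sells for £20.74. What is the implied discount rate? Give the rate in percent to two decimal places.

9.31%

Rearranging the constant-growth DDM: r = D₁/P₀ + g.
D₁ = 1.64 × (1 + 0.013) = 1.6613.
r = 1.6613 / 20.74 + 0.013 = 0.08010 + 0.013 = 0.09310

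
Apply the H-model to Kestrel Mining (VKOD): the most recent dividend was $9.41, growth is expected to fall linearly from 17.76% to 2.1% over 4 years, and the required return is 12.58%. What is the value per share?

H-model: P₀ = D₀[(1+g_L) + H(g_S−g_L)]/(r−g_L), with H = 4/2 = 2.
P₀ = 9.41 × [(1+0.021) + 2×(0.1776−0.021)] / (0.1258−0.021)
   = 9.41 × 1.3342 / 0.1048 = 119.7979

$119.80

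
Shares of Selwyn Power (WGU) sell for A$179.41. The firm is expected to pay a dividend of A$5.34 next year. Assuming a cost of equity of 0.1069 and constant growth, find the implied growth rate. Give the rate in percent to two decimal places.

7.71%

From P₀ = D₁/(r − g), the implied growth is g = r − D₁/P₀.
g = 0.1069 − 5.34/179.41 = 0.1069 − 0.02976 = 0.07714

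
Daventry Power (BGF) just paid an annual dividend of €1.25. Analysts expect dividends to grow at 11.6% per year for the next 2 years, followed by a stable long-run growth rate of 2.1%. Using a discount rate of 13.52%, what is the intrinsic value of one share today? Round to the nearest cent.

€13.24

Two-stage DDM. Project D₁…D_2 at 0.116, terminal growth 0.021, discount at r = 0.1352.
D_1 = 1.3950
D_2 = 1.5568
Terminal value at t=2: TV = D_3/(r−g) = 1.5895/(0.1352−0.021) = 13.9187
P₀ = 1.3950/(1+0.1352)^1 + 1.5568/(1+0.1352)^2 + 13.9187/(1+0.1352)^2 = 13.2377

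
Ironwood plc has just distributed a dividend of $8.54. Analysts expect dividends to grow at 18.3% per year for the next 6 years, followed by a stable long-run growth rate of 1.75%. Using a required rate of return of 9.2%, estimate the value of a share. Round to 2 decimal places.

Two-stage DDM. Project D₁…D_6 at 0.183, terminal growth 0.0175, discount at r = 0.092.
D_1 = 10.1028
D_2 = 11.9516
D_3 = 14.1388
D_4 = 16.7262
D_5 = 19.7871
D_6 = 23.4081
Terminal value at t=6: TV = D_7/(r−g) = 23.8178/(0.092−0.0175) = 319.7014
P₀ = 10.1028/(1+0.092)^1 + 11.9516/(1+0.092)^2 + 14.1388/(1+0.092)^3 + 16.7262/(1+0.092)^4 + 19.7871/(1+0.092)^5 + 23.4081/(1+0.092)^6 + 319.7014/(1+0.092)^6 = 256.9848

$256.98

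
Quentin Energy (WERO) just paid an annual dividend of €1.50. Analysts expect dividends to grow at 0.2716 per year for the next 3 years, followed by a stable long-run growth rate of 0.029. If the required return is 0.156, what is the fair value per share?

Two-stage DDM. Project D₁…D_3 at 0.2716, terminal growth 0.029, discount at r = 0.156.
D_1 = 1.9074
D_2 = 2.4254
D_3 = 3.0842
Terminal value at t=3: TV = D_4/(r−g) = 3.1736/(0.156−0.029) = 24.9893
P₀ = 1.9074/(1+0.156)^1 + 2.4254/(1+0.156)^2 + 3.0842/(1+0.156)^3 + 24.9893/(1+0.156)^3 = 21.6379

€21.64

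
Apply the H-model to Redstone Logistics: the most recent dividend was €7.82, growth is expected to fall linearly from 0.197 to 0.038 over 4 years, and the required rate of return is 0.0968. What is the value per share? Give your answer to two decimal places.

H-model: P₀ = D₀[(1+g_L) + H(g_S−g_L)]/(r−g_L), with H = 4/2 = 2.
P₀ = 7.82 × [(1+0.038) + 2×(0.197−0.038)] / (0.0968−0.038)
   = 7.82 × 1.3560 / 0.0588 = 180.3388

€180.34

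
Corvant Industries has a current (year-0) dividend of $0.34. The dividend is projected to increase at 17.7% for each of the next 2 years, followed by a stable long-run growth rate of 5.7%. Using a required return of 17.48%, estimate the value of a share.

Two-stage DDM. Project D₁…D_2 at 0.177, terminal growth 0.057, discount at r = 0.1748.
D_1 = 0.4002
D_2 = 0.4710
Terminal value at t=2: TV = D_3/(r−g) = 0.4979/(0.1748−0.057) = 4.2263
P₀ = 0.4002/(1+0.1748)^1 + 0.4710/(1+0.1748)^2 + 4.2263/(1+0.1748)^2 = 3.7441

$3.74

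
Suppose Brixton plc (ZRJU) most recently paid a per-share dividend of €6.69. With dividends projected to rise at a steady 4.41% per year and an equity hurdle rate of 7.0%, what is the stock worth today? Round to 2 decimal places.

€269.69

Gordon growth model: P₀ = D₁/(r − g). D₁ = 6.69 × (1 + 0.0441) = 6.9850.
P₀ = 6.9850 / (0.07 − 0.0441) = 6.9850 / 0.0259 = 269.6922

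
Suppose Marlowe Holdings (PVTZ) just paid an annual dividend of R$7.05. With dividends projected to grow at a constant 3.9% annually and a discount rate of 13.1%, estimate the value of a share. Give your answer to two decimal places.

R$79.62

Gordon growth model: P₀ = D₁/(r − g). D₁ = 7.05 × (1 + 0.039) = 7.3249.
P₀ = 7.3249 / (0.131 − 0.039) = 7.3249 / 0.092 = 79.6190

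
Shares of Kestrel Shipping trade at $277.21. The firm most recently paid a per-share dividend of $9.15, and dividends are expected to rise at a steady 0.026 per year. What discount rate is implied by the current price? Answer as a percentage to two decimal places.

Rearranging the constant-growth DDM: r = D₁/P₀ + g.
D₁ = 9.15 × (1 + 0.026) = 9.3879.
r = 9.3879 / 277.21 + 0.026 = 0.03387 + 0.026 = 0.05987

5.99%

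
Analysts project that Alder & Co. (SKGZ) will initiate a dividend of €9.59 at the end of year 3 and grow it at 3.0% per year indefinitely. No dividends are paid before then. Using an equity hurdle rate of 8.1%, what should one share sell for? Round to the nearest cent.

Deferred-dividend DDM. At t=2 the remaining stream is a growing perpetuity with first payment D_3 = 9.59.
V_2 = D_3/(r−g) = 9.59/(0.081−0.03) = 188.0392
P₀ = V_2/(1+r)^2 = 188.0392/(1+0.081)^2 = 160.9152

€160.92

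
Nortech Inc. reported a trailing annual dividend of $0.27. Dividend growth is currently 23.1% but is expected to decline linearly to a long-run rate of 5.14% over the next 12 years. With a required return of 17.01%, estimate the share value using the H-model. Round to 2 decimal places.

H-model: P₀ = D₀[(1+g_L) + H(g_S−g_L)]/(r−g_L), with H = 12/2 = 6.
P₀ = 0.27 × [(1+0.0514) + 6×(0.231−0.0514)] / (0.1701−0.0514)
   = 0.27 × 2.1290 / 0.1187 = 4.8427

$4.84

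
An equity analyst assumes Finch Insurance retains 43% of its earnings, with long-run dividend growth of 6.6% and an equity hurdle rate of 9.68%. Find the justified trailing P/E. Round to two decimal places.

19.73

Payout ratio b = 1 − 0.43 = 0.57.
Justified trailing P/E = b(1+g)/(r−g) = 0.57×(1+0.066)/(0.0968−0.066) = 19.7279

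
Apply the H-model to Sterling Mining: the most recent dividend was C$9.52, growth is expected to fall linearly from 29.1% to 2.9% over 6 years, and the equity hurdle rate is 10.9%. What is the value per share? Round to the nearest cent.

C$215.99

H-model: P₀ = D₀[(1+g_L) + H(g_S−g_L)]/(r−g_L), with H = 6/2 = 3.
P₀ = 9.52 × [(1+0.029) + 3×(0.291−0.029)] / (0.109−0.029)
   = 9.52 × 1.8150 / 0.08 = 215.9850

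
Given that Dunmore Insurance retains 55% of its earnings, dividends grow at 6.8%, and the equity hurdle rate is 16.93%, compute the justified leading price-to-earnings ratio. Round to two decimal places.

Payout ratio b = 1 − 0.55 = 0.45.
Justified leading P/E = b/(r−g) = 0.45/(0.1693−0.068) = 4.4423

4.44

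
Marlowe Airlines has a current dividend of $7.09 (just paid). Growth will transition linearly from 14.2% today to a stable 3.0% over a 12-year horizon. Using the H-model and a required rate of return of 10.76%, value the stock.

$155.50

H-model: P₀ = D₀[(1+g_L) + H(g_S−g_L)]/(r−g_L), with H = 12/2 = 6.
P₀ = 7.09 × [(1+0.03) + 6×(0.142−0.03)] / (0.1076−0.03)
   = 7.09 × 1.7020 / 0.0776 = 155.5049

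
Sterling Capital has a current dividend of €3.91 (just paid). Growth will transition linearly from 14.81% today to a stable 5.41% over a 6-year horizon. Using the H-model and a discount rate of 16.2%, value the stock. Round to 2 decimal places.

€48.42

H-model: P₀ = D₀[(1+g_L) + H(g_S−g_L)]/(r−g_L), with H = 6/2 = 3.
P₀ = 3.91 × [(1+0.0541) + 3×(0.1481−0.0541)] / (0.162−0.0541)
   = 3.91 × 1.3361 / 0.1079 = 48.4166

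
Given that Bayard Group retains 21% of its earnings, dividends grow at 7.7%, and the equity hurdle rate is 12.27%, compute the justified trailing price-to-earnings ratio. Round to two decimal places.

18.62

Payout ratio b = 1 − 0.21 = 0.79.
Justified trailing P/E = b(1+g)/(r−g) = 0.79×(1+0.077)/(0.1227−0.077) = 18.6177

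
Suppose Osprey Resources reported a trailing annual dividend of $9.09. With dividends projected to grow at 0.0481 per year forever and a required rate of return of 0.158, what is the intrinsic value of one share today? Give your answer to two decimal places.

$86.69

Gordon growth model: P₀ = D₁/(r − g). D₁ = 9.09 × (1 + 0.0481) = 9.5272.
P₀ = 9.5272 / (0.158 − 0.0481) = 9.5272 / 0.1099 = 86.6900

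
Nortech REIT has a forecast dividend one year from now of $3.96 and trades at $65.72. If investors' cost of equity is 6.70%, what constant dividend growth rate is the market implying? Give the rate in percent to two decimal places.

From P₀ = D₁/(r − g), the implied growth is g = r − D₁/P₀.
g = 0.067 − 3.96/65.72 = 0.067 − 0.06026 = 0.00674

0.67%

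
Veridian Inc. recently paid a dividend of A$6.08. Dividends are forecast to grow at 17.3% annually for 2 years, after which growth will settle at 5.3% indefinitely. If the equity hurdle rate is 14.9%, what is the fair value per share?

A$82.05

Two-stage DDM. Project D₁…D_2 at 0.173, terminal growth 0.053, discount at r = 0.149.
D_1 = 7.1318
D_2 = 8.3656
Terminal value at t=2: TV = D_3/(r−g) = 8.8090/(0.149−0.053) = 91.7607
P₀ = 7.1318/(1+0.149)^1 + 8.3656/(1+0.149)^2 + 91.7607/(1+0.149)^2 = 82.0487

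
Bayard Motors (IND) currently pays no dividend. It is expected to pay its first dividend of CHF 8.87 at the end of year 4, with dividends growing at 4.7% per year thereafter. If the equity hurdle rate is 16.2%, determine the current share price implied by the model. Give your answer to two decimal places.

CHF 49.16

Deferred-dividend DDM. At t=3 the remaining stream is a growing perpetuity with first payment D_4 = 8.87.
V_3 = D_4/(r−g) = 8.87/(0.162−0.047) = 77.1304
P₀ = V_3/(1+r)^3 = 77.1304/(1+0.162)^3 = 49.1595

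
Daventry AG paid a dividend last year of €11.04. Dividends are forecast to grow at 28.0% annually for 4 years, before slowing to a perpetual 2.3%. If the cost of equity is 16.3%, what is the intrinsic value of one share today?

Two-stage DDM. Project D₁…D_4 at 0.28, terminal growth 0.023, discount at r = 0.163.
D_1 = 14.1312
D_2 = 18.0879
D_3 = 23.1526
D_4 = 29.6353
Terminal value at t=4: TV = D_5/(r−g) = 30.3169/(0.163−0.023) = 216.5492
P₀ = 14.1312/(1+0.163)^1 + 18.0879/(1+0.163)^2 + 23.1526/(1+0.163)^3 + 29.6353/(1+0.163)^4 + 216.5492/(1+0.163)^4 = 174.8100

€174.81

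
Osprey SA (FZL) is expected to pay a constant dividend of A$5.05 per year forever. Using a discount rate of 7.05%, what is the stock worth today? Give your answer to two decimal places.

Zero-growth DDM (perpetuity): P₀ = D/r = 5.05 / 0.0705 = 71.6312

A$71.63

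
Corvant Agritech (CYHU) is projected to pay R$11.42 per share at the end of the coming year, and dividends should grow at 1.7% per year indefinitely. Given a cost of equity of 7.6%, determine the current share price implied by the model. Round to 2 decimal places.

R$193.56

Gordon growth model: P₀ = D₁/(r − g), with D₁ = 11.42 given directly.
P₀ = 11.4200 / (0.076 − 0.017) = 11.4200 / 0.059 = 193.5593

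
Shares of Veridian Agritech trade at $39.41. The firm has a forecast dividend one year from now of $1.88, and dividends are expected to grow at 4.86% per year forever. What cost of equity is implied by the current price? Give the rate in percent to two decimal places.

9.63%

Rearranging the constant-growth DDM: r = D₁/P₀ + g.
r = 1.8800 / 39.41 + 0.0486 = 0.04770 + 0.0486 = 0.09630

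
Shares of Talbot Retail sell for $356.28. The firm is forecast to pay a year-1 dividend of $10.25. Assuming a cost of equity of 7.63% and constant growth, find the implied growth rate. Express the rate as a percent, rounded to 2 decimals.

4.75%

From P₀ = D₁/(r − g), the implied growth is g = r − D₁/P₀.
g = 0.0763 − 10.25/356.28 = 0.0763 − 0.02877 = 0.04753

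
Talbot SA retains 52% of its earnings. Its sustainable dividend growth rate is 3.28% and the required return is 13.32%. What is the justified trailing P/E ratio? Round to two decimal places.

4.94

Payout ratio b = 1 − 0.52 = 0.48.
Justified trailing P/E = b(1+g)/(r−g) = 0.48×(1+0.0328)/(0.1332−0.0328) = 4.9377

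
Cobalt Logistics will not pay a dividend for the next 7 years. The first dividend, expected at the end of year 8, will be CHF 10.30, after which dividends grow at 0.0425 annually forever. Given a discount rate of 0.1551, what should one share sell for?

CHF 33.34

Deferred-dividend DDM. At t=7 the remaining stream is a growing perpetuity with first payment D_8 = 10.30.
V_7 = D_8/(r−g) = 10.30/(0.1551−0.0425) = 91.4742
P₀ = V_7/(1+r)^7 = 91.4742/(1+0.1551)^7 = 33.3397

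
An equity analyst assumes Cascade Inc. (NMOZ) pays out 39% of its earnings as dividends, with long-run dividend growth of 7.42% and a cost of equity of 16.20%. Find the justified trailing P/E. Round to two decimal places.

4.77

Justified trailing P/E = b(1+g)/(r−g) = 0.39×(1+0.0742)/(0.162−0.0742) = 4.7715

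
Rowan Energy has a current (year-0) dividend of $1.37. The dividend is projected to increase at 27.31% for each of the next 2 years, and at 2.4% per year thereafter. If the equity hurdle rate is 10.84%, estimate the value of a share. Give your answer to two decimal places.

Two-stage DDM. Project D₁…D_2 at 0.2731, terminal growth 0.024, discount at r = 0.1084.
D_1 = 1.7441
D_2 = 2.2205
Terminal value at t=2: TV = D_3/(r−g) = 2.2738/(0.1084−0.024) = 26.9403
P₀ = 1.7441/(1+0.1084)^1 + 2.2205/(1+0.1084)^2 + 26.9403/(1+0.1084)^2 = 25.3095

$25.31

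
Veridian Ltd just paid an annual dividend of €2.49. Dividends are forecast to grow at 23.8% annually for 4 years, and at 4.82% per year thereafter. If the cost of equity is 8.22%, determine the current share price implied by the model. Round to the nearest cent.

€145.57

Two-stage DDM. Project D₁…D_4 at 0.238, terminal growth 0.0482, discount at r = 0.0822.
D_1 = 3.0826
D_2 = 3.8163
D_3 = 4.7246
D_4 = 5.8490
Terminal value at t=4: TV = D_5/(r−g) = 6.1309/(0.0822−0.0482) = 180.3214
P₀ = 3.0826/(1+0.0822)^1 + 3.8163/(1+0.0822)^2 + 4.7246/(1+0.0822)^3 + 5.8490/(1+0.0822)^4 + 180.3214/(1+0.0822)^4 = 145.5661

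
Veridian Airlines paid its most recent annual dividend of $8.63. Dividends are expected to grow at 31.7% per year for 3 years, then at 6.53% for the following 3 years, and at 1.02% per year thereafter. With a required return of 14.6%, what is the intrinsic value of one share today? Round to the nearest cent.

Three-stage DDM. Project D₁…D_6; terminal Gordon value at t=6 with g = 0.0102; discount at r = 0.146.
D_1 = 11.3657
D_2 = 14.9686
D_3 = 19.7137
D_4 = 21.0010
D_5 = 22.3724
D_6 = 23.8333
TV_6 = 24.0764/(0.146−0.0102) = 177.2930
P₀ = Σ Dₜ/(1+r)ᵗ + TV_6/(1+r)^6 = 146.6974

$146.70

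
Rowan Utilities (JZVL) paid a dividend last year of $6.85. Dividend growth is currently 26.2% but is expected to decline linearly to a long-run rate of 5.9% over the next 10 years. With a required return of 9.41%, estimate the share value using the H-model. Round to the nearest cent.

H-model: P₀ = D₀[(1+g_L) + H(g_S−g_L)]/(r−g_L), with H = 10/2 = 5.
P₀ = 6.85 × [(1+0.059) + 5×(0.262−0.059)] / (0.0941−0.059)
   = 6.85 × 2.0740 / 0.0351 = 404.7550

$404.75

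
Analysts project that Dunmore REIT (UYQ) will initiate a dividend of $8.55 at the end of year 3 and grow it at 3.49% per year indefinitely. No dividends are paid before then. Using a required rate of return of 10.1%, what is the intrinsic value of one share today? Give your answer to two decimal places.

Deferred-dividend DDM. At t=2 the remaining stream is a growing perpetuity with first payment D_3 = 8.55.
V_2 = D_3/(r−g) = 8.55/(0.101−0.0349) = 129.3495
P₀ = V_2/(1+r)^2 = 129.3495/(1+0.101)^2 = 106.7063

$106.71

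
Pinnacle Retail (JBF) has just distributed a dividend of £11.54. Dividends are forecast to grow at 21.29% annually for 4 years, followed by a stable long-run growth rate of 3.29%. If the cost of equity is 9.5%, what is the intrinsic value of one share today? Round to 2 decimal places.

£348.94

Two-stage DDM. Project D₁…D_4 at 0.2129, terminal growth 0.0329, discount at r = 0.095.
D_1 = 13.9969
D_2 = 16.9768
D_3 = 20.5912
D_4 = 24.9750
Terminal value at t=4: TV = D_5/(r−g) = 25.7967/(0.095−0.0329) = 415.4057
P₀ = 13.9969/(1+0.095)^1 + 16.9768/(1+0.095)^2 + 20.5912/(1+0.095)^3 + 24.9750/(1+0.095)^4 + 415.4057/(1+0.095)^4 = 348.9422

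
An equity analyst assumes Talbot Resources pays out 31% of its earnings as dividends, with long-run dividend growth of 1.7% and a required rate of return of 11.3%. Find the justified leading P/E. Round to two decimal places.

3.23

Justified leading P/E = b/(r−g) = 0.31/(0.113−0.017) = 3.2292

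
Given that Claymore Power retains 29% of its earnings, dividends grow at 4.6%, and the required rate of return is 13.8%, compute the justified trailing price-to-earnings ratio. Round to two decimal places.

8.07

Payout ratio b = 1 − 0.29 = 0.71.
Justified trailing P/E = b(1+g)/(r−g) = 0.71×(1+0.046)/(0.138−0.046) = 8.0724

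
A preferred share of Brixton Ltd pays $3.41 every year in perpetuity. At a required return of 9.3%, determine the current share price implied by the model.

Zero-growth DDM (perpetuity): P₀ = D/r = 3.41 / 0.093 = 36.6667

$36.67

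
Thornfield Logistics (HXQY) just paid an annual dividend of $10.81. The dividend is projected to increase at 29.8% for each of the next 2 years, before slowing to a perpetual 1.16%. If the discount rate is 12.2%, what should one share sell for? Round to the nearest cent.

$159.54

Two-stage DDM. Project D₁…D_2 at 0.298, terminal growth 0.0116, discount at r = 0.122.
D_1 = 14.0314
D_2 = 18.2127
Terminal value at t=2: TV = D_3/(r−g) = 18.4240/(0.122−0.0116) = 166.8840
P₀ = 14.0314/(1+0.122)^1 + 18.2127/(1+0.122)^2 + 166.8840/(1+0.122)^2 = 159.5381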